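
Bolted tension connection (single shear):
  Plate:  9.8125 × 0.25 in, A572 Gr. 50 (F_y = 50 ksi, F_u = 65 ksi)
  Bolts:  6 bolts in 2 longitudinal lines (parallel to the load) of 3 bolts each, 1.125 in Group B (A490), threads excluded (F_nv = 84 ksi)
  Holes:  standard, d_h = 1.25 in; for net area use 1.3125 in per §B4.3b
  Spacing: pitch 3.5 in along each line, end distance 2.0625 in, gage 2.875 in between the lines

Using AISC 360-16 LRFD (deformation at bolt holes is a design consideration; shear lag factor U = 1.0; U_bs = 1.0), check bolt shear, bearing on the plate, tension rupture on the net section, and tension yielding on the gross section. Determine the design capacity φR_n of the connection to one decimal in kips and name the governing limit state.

Bolt shear: A_b = π(1.125)²/4 = 0.99402 in². φR_n = 0.75 × 84 × 0.99402 × 6 × 1 = 375.7 kips.
Bearing (0.25 in plate, F_u = 65 ksi): end bolts L_c = 2.0625 − 1.25/2 = 1.4375, R_n = min(1.2×1.4375×0.25×65, 2.4×1.125×0.25×65) = 28.031 kips/bolt; interior L_c = 3.5 − 1.25 = 2.25, R_n = 43.875 kips/bolt. φR_n = 0.75 × (2×28.031 + 4×43.875) = 173.7 kips.
Tension rupture (net): A_n = (9.8125 − 2×1.3125)×0.25 = 1.7969 in² (U = 1.0, A_e = A_n). φR_n = 0.75 × 65 × 1.7969 = 87.6 kips.
Tension yield (gross): A_g = 9.8125×0.25 = 2.4531 in². φR_n = 0.90 × 50 × 2.4531 = 110.4 kips.
Governing: min(375.7, 173.7, 87.6, 110.4) = 87.6 kips → net-section rupture.

87.6 kips (net-section rupture governs)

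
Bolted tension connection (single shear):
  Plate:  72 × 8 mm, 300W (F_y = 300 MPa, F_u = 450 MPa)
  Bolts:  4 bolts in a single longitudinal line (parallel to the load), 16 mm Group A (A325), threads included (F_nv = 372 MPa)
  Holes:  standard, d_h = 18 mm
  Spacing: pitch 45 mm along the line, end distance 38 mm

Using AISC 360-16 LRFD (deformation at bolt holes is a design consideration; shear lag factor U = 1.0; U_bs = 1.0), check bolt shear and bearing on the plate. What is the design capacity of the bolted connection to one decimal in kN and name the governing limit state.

224.4 kN (bolt shear governs)

Bolt shear: A_b = π(16)²/4 = 201.06 mm². φR_n = 0.75 × 372 × 201.06 × 4 × 1 = 224.4 kN.
Bearing (8 mm plate, F_u = 450 MPa): end bolts L_c = 38 − 18/2 = 29, R_n = min(1.2×29×8×450, 2.4×16×8×450) = 125.28 kN/bolt; interior L_c = 45 − 18 = 27, R_n = 116.64 kN/bolt. φR_n = 0.75 × (1×125.28 + 3×116.64) = 356.4 kN.
Governing: min(224.4, 356.4) = 224.4 kN → bolt shear.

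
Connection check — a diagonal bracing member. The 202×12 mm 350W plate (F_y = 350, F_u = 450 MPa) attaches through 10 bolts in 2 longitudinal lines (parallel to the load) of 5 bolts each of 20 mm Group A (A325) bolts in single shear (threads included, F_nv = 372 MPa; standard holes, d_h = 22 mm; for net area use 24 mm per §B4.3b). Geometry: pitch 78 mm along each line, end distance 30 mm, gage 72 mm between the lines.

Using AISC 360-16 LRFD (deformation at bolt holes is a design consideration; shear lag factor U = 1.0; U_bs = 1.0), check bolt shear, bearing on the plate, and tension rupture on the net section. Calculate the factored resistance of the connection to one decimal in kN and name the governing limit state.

Bolt shear: A_b = π(20)²/4 = 314.16 mm². φR_n = 0.75 × 372 × 314.16 × 10 × 1 = 876.5 kN.
Bearing (12 mm plate, F_u = 450 MPa): end bolts L_c = 30 − 22/2 = 19, R_n = min(1.2×19×12×450, 2.4×20×12×450) = 123.12 kN/bolt; interior L_c = 78 − 22 = 56, R_n = 259.2 kN/bolt. φR_n = 0.75 × (2×123.12 + 8×259.2) = 1739.9 kN.
Tension rupture (net): A_n = (202 − 2×24)×12 = 1848 mm² (U = 1.0, A_e = A_n). φR_n = 0.75 × 450 × 1848 = 623.7 kN.
Governing: min(876.5, 1739.9, 623.7) = 623.7 kN → net-section rupture.

623.7 kN (net-section rupture governs)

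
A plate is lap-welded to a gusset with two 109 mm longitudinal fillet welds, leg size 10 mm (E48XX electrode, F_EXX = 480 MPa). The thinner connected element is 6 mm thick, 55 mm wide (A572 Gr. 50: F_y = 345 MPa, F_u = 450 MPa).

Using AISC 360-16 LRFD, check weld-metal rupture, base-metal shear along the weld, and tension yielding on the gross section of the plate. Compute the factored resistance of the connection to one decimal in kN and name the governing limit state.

Weld metal: throat = 0.707×10 = 7.07 mm, L = 2×109 = 218 mm. φR_n = 0.75 × 0.6 × 480 × 7.07 × 218 = 332.9 kN.
Base metal shear (6 mm plate): yield φR_n = 1.0×0.6×345×6×218 = 270.8 kN; rupture φR_n = 0.75×0.6×450×6×218 = 264.9 kN; take 264.9 kN (rupture).
Tension yield (gross): A_g = 55×6 = 330 mm². φR_n = 0.90 × 345 × 330 = 102.5 kN.
Governing: min(332.9, 264.9, 102.5) = 102.5 kN → gross-section yield.

102.5 kN (gross-section yield governs)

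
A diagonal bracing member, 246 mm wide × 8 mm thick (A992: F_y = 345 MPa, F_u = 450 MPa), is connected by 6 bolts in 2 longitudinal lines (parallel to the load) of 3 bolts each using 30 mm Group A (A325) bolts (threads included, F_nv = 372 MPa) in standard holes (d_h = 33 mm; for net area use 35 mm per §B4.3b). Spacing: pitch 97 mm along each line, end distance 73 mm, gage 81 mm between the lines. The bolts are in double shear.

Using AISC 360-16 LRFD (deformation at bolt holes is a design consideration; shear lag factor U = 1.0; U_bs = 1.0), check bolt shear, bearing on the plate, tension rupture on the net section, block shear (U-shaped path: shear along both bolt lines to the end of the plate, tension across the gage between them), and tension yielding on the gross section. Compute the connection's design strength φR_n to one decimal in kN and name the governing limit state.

475.2 kN (net-section rupture governs)

Bolt shear: A_b = π(30)²/4 = 706.86 mm². φR_n = 0.75 × 372 × 706.86 × 6 × 2 = 2366.6 kN.
Bearing (8 mm plate, F_u = 450 MPa): end bolts L_c = 73 − 33/2 = 56.5, R_n = min(1.2×56.5×8×450, 2.4×30×8×450) = 244.08 kN/bolt; interior L_c = 97 − 33 = 64, R_n = 259.2 kN/bolt. φR_n = 0.75 × (2×244.08 + 4×259.2) = 1143.7 kN.
Tension rupture (net): A_n = (246 − 2×35)×8 = 1408 mm² (U = 1.0, A_e = A_n). φR_n = 0.75 × 450 × 1408 = 475.2 kN.
Block shear: shear path 2×[73+2×97] = 2×267 mm, A_gv = 4272, A_nv = 2×(267 − 2.5×35)×8 = 2872 mm²; tension across gage: (81 − 1×35)×8 = 368 mm². R_n = min(0.6×450×2872, 0.6×345×4272) + 1.0×450×368 = min(775.44, 884.3) + 165.6 = 941.04 kN. φR_n = 0.75 × 941.04 = 705.8 kN.
Tension yield (gross): A_g = 246×8 = 1968 mm². φR_n = 0.90 × 345 × 1968 = 611.1 kN.
Governing: min(2366.6, 1143.7, 475.2, 705.8, 611.1) = 475.2 kN → net-section rupture.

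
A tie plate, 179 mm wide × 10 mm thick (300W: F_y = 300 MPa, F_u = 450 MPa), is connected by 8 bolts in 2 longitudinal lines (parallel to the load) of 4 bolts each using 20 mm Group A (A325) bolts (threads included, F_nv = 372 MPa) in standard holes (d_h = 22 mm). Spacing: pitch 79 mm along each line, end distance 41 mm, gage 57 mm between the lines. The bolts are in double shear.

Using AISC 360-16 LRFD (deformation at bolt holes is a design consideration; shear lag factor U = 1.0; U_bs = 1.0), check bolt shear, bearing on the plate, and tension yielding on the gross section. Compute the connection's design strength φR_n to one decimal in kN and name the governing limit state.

483.3 kN (gross-section yield governs)

Bolt shear: A_b = π(20)²/4 = 314.16 mm². φR_n = 0.75 × 372 × 314.16 × 8 × 2 = 1402.4 kN.
Bearing (10 mm plate, F_u = 450 MPa): end bolts L_c = 41 − 22/2 = 30, R_n = min(1.2×30×10×450, 2.4×20×10×450) = 162 kN/bolt; interior L_c = 79 − 22 = 57, R_n = 216 kN/bolt. φR_n = 0.75 × (2×162 + 6×216) = 1215.0 kN.
Tension yield (gross): A_g = 179×10 = 1790 mm². φR_n = 0.90 × 300 × 1790 = 483.3 kN.
Governing: min(1402.4, 1215.0, 483.3) = 483.3 kN → gross-section yield.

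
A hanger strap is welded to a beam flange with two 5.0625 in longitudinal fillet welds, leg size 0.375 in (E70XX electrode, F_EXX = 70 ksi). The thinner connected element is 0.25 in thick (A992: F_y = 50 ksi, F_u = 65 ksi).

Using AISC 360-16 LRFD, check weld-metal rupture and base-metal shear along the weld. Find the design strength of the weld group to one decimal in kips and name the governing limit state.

74.0 kips (base-metal shear governs)

Weld metal: throat = 0.707×0.375 = 0.26513 in, L = 2×5.0625 = 10.125 in. φR_n = 0.75 × 0.6 × 70 × 0.26513 × 10.125 = 84.6 kips.
Base metal shear (0.25 in plate): yield φR_n = 1.0×0.6×50×0.25×10.125 = 75.9 kips; rupture φR_n = 0.75×0.6×65×0.25×10.125 = 74.0 kips; take 74.0 kips (rupture).
Governing: min(84.6, 74.0) = 74.0 kips → base-metal shear.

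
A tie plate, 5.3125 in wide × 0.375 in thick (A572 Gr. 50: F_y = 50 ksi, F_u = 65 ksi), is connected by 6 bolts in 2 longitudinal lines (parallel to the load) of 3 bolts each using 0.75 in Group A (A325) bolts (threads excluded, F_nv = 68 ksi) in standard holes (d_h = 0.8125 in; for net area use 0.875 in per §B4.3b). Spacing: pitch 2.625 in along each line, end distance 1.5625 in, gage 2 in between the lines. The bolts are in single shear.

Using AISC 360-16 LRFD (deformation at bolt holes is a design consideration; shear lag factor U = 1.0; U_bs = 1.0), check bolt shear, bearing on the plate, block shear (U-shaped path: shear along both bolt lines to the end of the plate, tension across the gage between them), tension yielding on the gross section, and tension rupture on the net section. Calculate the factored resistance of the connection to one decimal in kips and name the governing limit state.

65.1 kips (net-section rupture governs)

Bolt shear: A_b = π(0.75)²/4 = 0.44179 in². φR_n = 0.75 × 68 × 0.44179 × 6 × 1 = 135.2 kips.
Bearing (0.375 in plate, F_u = 65 ksi): end bolts L_c = 1.5625 − 0.8125/2 = 1.15625, R_n = min(1.2×1.15625×0.375×65, 2.4×0.75×0.375×65) = 33.82 kips/bolt; interior L_c = 2.625 − 0.8125 = 1.8125, R_n = 43.875 kips/bolt. φR_n = 0.75 × (2×33.82 + 4×43.875) = 182.4 kips.
Block shear: shear path 2×[1.5625+2×2.625] = 2×6.8125 in, A_gv = 5.1094, A_nv = 2×(6.8125 − 2.5×0.875)×0.375 = 3.4688 in²; tension across gage: (2 − 1×0.875)×0.375 = 0.42188 in². R_n = min(0.6×65×3.4688, 0.6×50×5.1094) + 1.0×65×0.42188 = min(135.28, 153.28) + 27.422 = 162.7 kips. φR_n = 0.75 × 162.7 = 122.0 kips.
Tension yield (gross): A_g = 5.3125×0.375 = 1.9922 in². φR_n = 0.90 × 50 × 1.9922 = 89.6 kips.
Tension rupture (net): A_n = (5.3125 − 2×0.875)×0.375 = 1.3359 in² (U = 1.0, A_e = A_n). φR_n = 0.75 × 65 × 1.3359 = 65.1 kips.
Governing: min(135.2, 182.4, 122.0, 89.6, 65.1) = 65.1 kips → net-section rupture.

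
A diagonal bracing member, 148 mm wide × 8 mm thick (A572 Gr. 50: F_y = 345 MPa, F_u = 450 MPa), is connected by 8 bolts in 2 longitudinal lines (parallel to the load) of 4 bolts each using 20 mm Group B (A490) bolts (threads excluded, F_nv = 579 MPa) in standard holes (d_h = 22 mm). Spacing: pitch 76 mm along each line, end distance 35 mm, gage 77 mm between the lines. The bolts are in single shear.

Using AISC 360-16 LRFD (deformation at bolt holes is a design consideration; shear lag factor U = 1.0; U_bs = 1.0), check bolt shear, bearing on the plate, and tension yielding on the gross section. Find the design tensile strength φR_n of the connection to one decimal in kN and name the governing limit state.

367.6 kN (gross-section yield governs)

Bolt shear: A_b = π(20)²/4 = 314.16 mm². φR_n = 0.75 × 579 × 314.16 × 8 × 1 = 1091.4 kN.
Bearing (8 mm plate, F_u = 450 MPa): end bolts L_c = 35 − 22/2 = 24, R_n = min(1.2×24×8×450, 2.4×20×8×450) = 103.68 kN/bolt; interior L_c = 76 − 22 = 54, R_n = 172.8 kN/bolt. φR_n = 0.75 × (2×103.68 + 6×172.8) = 933.1 kN.
Tension yield (gross): A_g = 148×8 = 1184 mm². φR_n = 0.90 × 345 × 1184 = 367.6 kN.
Governing: min(1091.4, 933.1, 367.6) = 367.6 kN → gross-section yield.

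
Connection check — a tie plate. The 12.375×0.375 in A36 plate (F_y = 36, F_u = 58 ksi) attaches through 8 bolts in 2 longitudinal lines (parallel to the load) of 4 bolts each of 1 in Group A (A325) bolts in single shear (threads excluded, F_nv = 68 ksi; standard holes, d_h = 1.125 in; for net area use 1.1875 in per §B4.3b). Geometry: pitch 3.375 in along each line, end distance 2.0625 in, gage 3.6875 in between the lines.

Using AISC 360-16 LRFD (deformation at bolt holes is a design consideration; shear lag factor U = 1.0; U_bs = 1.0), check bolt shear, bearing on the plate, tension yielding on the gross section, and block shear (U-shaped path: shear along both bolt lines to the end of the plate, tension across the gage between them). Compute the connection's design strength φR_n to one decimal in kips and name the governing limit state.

Bolt shear: A_b = π(1)²/4 = 0.7854 in². φR_n = 0.75 × 68 × 0.7854 × 8 × 1 = 320.4 kips.
Bearing (0.375 in plate, F_u = 58 ksi): end bolts L_c = 2.0625 − 1.125/2 = 1.5, R_n = min(1.2×1.5×0.375×58, 2.4×1×0.375×58) = 39.15 kips/bolt; interior L_c = 3.375 − 1.125 = 2.25, R_n = 52.2 kips/bolt. φR_n = 0.75 × (2×39.15 + 6×52.2) = 293.6 kips.
Tension yield (gross): A_g = 12.375×0.375 = 4.6406 in². φR_n = 0.90 × 36 × 4.6406 = 150.4 kips.
Block shear: shear path 2×[2.0625+3×3.375] = 2×12.1875 in, A_gv = 9.1406, A_nv = 2×(12.1875 − 3.5×1.1875)×0.375 = 6.0234 in²; tension across gage: (3.6875 − 1×1.1875)×0.375 = 0.9375 in². R_n = min(0.6×58×6.0234, 0.6×36×9.1406) + 1.0×58×0.9375 = min(209.61, 197.44) + 54.375 = 251.82 kips. φR_n = 0.75 × 251.82 = 188.9 kips.
Governing: min(320.4, 293.6, 150.4, 188.9) = 150.4 kips → gross-section yield.

150.4 kips (gross-section yield governs)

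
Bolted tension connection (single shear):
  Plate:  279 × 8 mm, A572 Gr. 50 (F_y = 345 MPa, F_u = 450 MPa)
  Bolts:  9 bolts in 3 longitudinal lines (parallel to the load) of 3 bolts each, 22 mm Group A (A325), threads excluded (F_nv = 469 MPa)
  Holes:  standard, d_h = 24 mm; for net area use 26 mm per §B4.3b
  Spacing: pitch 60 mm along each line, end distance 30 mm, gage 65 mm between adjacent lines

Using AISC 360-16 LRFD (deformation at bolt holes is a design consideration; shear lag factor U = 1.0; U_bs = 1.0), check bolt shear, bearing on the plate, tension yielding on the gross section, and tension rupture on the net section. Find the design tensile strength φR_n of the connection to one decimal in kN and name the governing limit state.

Bolt shear: A_b = π(22)²/4 = 380.13 mm². φR_n = 0.75 × 469 × 380.13 × 9 × 1 = 1203.4 kN.
Bearing (8 mm plate, F_u = 450 MPa): end bolts L_c = 30 − 24/2 = 18, R_n = min(1.2×18×8×450, 2.4×22×8×450) = 77.76 kN/bolt; interior L_c = 60 − 24 = 36, R_n = 155.52 kN/bolt. φR_n = 0.75 × (3×77.76 + 6×155.52) = 874.8 kN.
Tension yield (gross): A_g = 279×8 = 2232 mm². φR_n = 0.90 × 345 × 2232 = 693.0 kN.
Tension rupture (net): A_n = (279 − 3×26)×8 = 1608 mm² (U = 1.0, A_e = A_n). φR_n = 0.75 × 450 × 1608 = 542.7 kN.
Governing: min(1203.4, 874.8, 693.0, 542.7) = 542.7 kN → net-section rupture.

542.7 kN (net-section rupture governs)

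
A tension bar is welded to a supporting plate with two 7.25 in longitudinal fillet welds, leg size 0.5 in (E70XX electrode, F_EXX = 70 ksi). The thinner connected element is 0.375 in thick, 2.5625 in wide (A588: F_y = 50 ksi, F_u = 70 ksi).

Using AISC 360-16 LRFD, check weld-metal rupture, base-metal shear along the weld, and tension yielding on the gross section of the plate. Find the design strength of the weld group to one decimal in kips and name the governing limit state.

Weld metal: throat = 0.707×0.5 = 0.3535 in, L = 2×7.25 = 14.5 in. φR_n = 0.75 × 0.6 × 70 × 0.3535 × 14.5 = 161.5 kips.
Base metal shear (0.375 in plate): yield φR_n = 1.0×0.6×50×0.375×14.5 = 163.1 kips; rupture φR_n = 0.75×0.6×70×0.375×14.5 = 171.3 kips; take 163.1 kips (yield).
Tension yield (gross): A_g = 2.5625×0.375 = 0.96094 in². φR_n = 0.90 × 50 × 0.96094 = 43.2 kips.
Governing: min(161.5, 163.1, 43.2) = 43.2 kips → gross-section yield.

43.2 kips (gross-section yield governs)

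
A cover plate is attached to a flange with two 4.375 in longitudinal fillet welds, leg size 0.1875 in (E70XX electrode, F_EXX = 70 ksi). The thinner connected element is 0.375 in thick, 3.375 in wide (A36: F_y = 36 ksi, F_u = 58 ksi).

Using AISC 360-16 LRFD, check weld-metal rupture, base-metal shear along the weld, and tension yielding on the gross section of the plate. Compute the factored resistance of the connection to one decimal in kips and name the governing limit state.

Weld metal: throat = 0.707×0.1875 = 0.13256 in, L = 2×4.375 = 8.75 in. φR_n = 0.75 × 0.6 × 70 × 0.13256 × 8.75 = 36.5 kips.
Base metal shear (0.375 in plate): yield φR_n = 1.0×0.6×36×0.375×8.75 = 70.9 kips; rupture φR_n = 0.75×0.6×58×0.375×8.75 = 85.6 kips; take 70.9 kips (yield).
Tension yield (gross): A_g = 3.375×0.375 = 1.2656 in². φR_n = 0.90 × 36 × 1.2656 = 41.0 kips.
Governing: min(36.5, 70.9, 41.0) = 36.5 kips → weld metal.

36.5 kips (weld metal governs)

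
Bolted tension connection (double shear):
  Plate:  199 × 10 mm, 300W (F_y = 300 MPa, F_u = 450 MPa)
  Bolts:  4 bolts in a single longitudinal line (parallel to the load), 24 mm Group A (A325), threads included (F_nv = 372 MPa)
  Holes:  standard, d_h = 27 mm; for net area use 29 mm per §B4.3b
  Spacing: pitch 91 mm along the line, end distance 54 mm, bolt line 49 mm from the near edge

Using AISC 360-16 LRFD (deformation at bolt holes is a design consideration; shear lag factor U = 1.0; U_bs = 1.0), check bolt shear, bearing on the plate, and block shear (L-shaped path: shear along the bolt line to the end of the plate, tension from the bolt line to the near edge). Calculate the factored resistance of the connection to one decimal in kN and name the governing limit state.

Bolt shear: A_b = π(24)²/4 = 452.39 mm². φR_n = 0.75 × 372 × 452.39 × 4 × 2 = 1009.7 kN.
Bearing (10 mm plate, F_u = 450 MPa): end bolts L_c = 54 − 27/2 = 40.5, R_n = min(1.2×40.5×10×450, 2.4×24×10×450) = 218.7 kN/bolt; interior L_c = 91 − 27 = 64, R_n = 259.2 kN/bolt. φR_n = 0.75 × (1×218.7 + 3×259.2) = 747.2 kN.
Block shear: shear path 1×[54+3×91] = 1×327 mm, A_gv = 3270, A_nv = 1×(327 − 3.5×29)×10 = 2255 mm²; tension to near edge: (49 − 0.5×29)×10 = 345 mm². R_n = min(0.6×450×2255, 0.6×300×3270) + 1.0×450×345 = min(608.85, 588.6) + 155.25 = 743.85 kN. φR_n = 0.75 × 743.85 = 557.9 kN.
Governing: min(1009.7, 747.2, 557.9) = 557.9 kN → block shear.

557.9 kN (block shear governs)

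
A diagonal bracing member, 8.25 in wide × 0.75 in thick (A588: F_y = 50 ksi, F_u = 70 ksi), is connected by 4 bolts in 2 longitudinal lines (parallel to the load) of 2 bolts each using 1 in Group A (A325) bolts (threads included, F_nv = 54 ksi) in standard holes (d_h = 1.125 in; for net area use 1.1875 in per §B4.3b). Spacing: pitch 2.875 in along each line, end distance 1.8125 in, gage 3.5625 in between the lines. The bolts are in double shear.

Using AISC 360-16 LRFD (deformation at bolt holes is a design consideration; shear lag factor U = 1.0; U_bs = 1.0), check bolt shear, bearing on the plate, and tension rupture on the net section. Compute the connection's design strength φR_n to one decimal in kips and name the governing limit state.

231.3 kips (net-section rupture governs)

Bolt shear: A_b = π(1)²/4 = 0.7854 in². φR_n = 0.75 × 54 × 0.7854 × 4 × 2 = 254.5 kips.
Bearing (0.75 in plate, F_u = 70 ksi): end bolts L_c = 1.8125 − 1.125/2 = 1.25, R_n = min(1.2×1.25×0.75×70, 2.4×1×0.75×70) = 78.75 kips/bolt; interior L_c = 2.875 − 1.125 = 1.75, R_n = 110.25 kips/bolt. φR_n = 0.75 × (2×78.75 + 2×110.25) = 283.5 kips.
Tension rupture (net): A_n = (8.25 − 2×1.1875)×0.75 = 4.4063 in² (U = 1.0, A_e = A_n). φR_n = 0.75 × 70 × 4.4063 = 231.3 kips.
Governing: min(254.5, 283.5, 231.3) = 231.3 kips → net-section rupture.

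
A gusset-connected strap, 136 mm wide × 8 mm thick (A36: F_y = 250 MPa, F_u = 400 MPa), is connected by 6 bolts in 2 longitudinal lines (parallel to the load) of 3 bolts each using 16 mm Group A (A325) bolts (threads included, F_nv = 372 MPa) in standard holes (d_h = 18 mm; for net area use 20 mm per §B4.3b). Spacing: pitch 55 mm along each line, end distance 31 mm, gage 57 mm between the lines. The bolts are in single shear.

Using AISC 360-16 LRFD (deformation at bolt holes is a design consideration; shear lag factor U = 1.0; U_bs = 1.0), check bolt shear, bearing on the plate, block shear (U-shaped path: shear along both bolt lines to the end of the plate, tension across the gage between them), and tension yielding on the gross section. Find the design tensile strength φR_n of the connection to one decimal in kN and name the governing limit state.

244.8 kN (gross-section yield governs)

Bolt shear: A_b = π(16)²/4 = 201.06 mm². φR_n = 0.75 × 372 × 201.06 × 6 × 1 = 336.6 kN.
Bearing (8 mm plate, F_u = 400 MPa): end bolts L_c = 31 − 18/2 = 22, R_n = min(1.2×22×8×400, 2.4×16×8×400) = 84.48 kN/bolt; interior L_c = 55 − 18 = 37, R_n = 122.88 kN/bolt. φR_n = 0.75 × (2×84.48 + 4×122.88) = 495.4 kN.
Block shear: shear path 2×[31+2×55] = 2×141 mm, A_gv = 2256, A_nv = 2×(141 − 2.5×20)×8 = 1456 mm²; tension across gage: (57 − 1×20)×8 = 296 mm². R_n = min(0.6×400×1456, 0.6×250×2256) + 1.0×400×296 = min(349.44, 338.4) + 118.4 = 456.8 kN. φR_n = 0.75 × 456.8 = 342.6 kN.
Tension yield (gross): A_g = 136×8 = 1088 mm². φR_n = 0.90 × 250 × 1088 = 244.8 kN.
Governing: min(336.6, 495.4, 342.6, 244.8) = 244.8 kN → gross-section yield.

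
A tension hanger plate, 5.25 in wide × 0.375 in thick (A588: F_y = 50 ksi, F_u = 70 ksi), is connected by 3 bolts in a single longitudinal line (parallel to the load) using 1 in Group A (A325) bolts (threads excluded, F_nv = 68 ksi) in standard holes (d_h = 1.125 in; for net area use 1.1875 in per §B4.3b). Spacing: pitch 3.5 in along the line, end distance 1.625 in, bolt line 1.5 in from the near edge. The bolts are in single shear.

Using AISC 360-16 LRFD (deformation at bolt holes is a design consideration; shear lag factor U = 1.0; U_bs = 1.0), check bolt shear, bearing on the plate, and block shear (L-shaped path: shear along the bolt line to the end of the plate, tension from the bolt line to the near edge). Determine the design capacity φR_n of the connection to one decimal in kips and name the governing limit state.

Bolt shear: A_b = π(1)²/4 = 0.7854 in². φR_n = 0.75 × 68 × 0.7854 × 3 × 1 = 120.2 kips.
Bearing (0.375 in plate, F_u = 70 ksi): end bolts L_c = 1.625 − 1.125/2 = 1.0625, R_n = min(1.2×1.0625×0.375×70, 2.4×1×0.375×70) = 33.469 kips/bolt; interior L_c = 3.5 − 1.125 = 2.375, R_n = 63 kips/bolt. φR_n = 0.75 × (1×33.469 + 2×63) = 119.6 kips.
Block shear: shear path 1×[1.625+2×3.5] = 1×8.625 in, A_gv = 3.2344, A_nv = 1×(8.625 − 2.5×1.1875)×0.375 = 2.1211 in²; tension to near edge: (1.5 − 0.5×1.1875)×0.375 = 0.33984 in². R_n = min(0.6×70×2.1211, 0.6×50×3.2344) + 1.0×70×0.33984 = min(89.086, 97.032) + 23.789 = 112.88 kips. φR_n = 0.75 × 112.88 = 84.7 kips.
Governing: min(120.2, 119.6, 84.7) = 84.7 kips → block shear.

84.7 kips (block shear governs)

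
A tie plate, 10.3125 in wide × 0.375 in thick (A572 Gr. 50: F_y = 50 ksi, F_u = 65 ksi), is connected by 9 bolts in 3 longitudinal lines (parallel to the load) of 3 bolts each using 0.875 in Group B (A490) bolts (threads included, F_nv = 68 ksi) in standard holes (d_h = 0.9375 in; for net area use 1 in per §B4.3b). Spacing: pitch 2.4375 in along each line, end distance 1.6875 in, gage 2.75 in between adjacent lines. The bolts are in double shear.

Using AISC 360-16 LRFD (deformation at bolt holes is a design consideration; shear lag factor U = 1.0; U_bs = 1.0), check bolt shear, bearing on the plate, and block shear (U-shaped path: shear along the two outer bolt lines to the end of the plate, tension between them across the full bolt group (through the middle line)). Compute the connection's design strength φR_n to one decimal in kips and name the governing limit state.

Bolt shear: A_b = π(0.875)²/4 = 0.60132 in². φR_n = 0.75 × 68 × 0.60132 × 9 × 2 = 552.0 kips.
Bearing (0.375 in plate, F_u = 65 ksi): end bolts L_c = 1.6875 − 0.9375/2 = 1.21875, R_n = min(1.2×1.21875×0.375×65, 2.4×0.875×0.375×65) = 35.648 kips/bolt; interior L_c = 2.4375 − 0.9375 = 1.5, R_n = 43.875 kips/bolt. φR_n = 0.75 × (3×35.648 + 6×43.875) = 277.6 kips.
Block shear: shear path 2×[1.6875+2×2.4375] = 2×6.5625 in, A_gv = 4.9219, A_nv = 2×(6.5625 − 2.5×1)×0.375 = 3.0469 in²; tension across gage: (5.5 − 2×1)×0.375 = 1.3125 in². R_n = min(0.6×65×3.0469, 0.6×50×4.9219) + 1.0×65×1.3125 = min(118.83, 147.66) + 85.313 = 204.14 kips. φR_n = 0.75 × 204.14 = 153.1 kips.
Governing: min(552.0, 277.6, 153.1) = 153.1 kips → block shear.

153.1 kips (block shear governs)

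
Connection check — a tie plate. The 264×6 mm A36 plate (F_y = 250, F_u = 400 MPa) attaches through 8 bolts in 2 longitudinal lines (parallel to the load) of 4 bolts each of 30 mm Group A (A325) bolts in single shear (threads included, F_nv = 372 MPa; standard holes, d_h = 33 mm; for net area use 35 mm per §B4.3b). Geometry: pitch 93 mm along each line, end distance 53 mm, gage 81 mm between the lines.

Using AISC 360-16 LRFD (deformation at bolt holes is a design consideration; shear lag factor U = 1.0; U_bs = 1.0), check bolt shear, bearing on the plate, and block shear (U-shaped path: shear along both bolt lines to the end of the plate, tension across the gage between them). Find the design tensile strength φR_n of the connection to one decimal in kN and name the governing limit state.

531.0 kN (block shear governs)

Bolt shear: A_b = π(30)²/4 = 706.86 mm². φR_n = 0.75 × 372 × 706.86 × 8 × 1 = 1577.7 kN.
Bearing (6 mm plate, F_u = 400 MPa): end bolts L_c = 53 − 33/2 = 36.5, R_n = min(1.2×36.5×6×400, 2.4×30×6×400) = 105.12 kN/bolt; interior L_c = 93 − 33 = 60, R_n = 172.8 kN/bolt. φR_n = 0.75 × (2×105.12 + 6×172.8) = 935.3 kN.
Block shear: shear path 2×[53+3×93] = 2×332 mm, A_gv = 3984, A_nv = 2×(332 − 3.5×35)×6 = 2514 mm²; tension across gage: (81 − 1×35)×6 = 276 mm². R_n = min(0.6×400×2514, 0.6×250×3984) + 1.0×400×276 = min(603.36, 597.6) + 110.4 = 708 kN. φR_n = 0.75 × 708 = 531.0 kN.
Governing: min(1577.7, 935.3, 531.0) = 531.0 kN → block shear.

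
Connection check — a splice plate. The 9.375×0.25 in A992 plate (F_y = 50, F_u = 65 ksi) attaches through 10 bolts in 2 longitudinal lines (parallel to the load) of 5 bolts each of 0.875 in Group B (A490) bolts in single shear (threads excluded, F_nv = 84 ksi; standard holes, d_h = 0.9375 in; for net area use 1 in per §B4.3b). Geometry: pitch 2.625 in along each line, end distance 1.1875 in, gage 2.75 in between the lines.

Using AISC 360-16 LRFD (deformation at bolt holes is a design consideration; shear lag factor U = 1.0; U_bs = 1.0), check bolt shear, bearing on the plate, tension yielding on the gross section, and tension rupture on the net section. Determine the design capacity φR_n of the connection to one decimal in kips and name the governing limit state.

Bolt shear: A_b = π(0.875)²/4 = 0.60132 in². φR_n = 0.75 × 84 × 0.60132 × 10 × 1 = 378.8 kips.
Bearing (0.25 in plate, F_u = 65 ksi): end bolts L_c = 1.1875 − 0.9375/2 = 0.71875, R_n = min(1.2×0.71875×0.25×65, 2.4×0.875×0.25×65) = 14.016 kips/bolt; interior L_c = 2.625 − 0.9375 = 1.6875, R_n = 32.906 kips/bolt. φR_n = 0.75 × (2×14.016 + 8×32.906) = 218.5 kips.
Tension yield (gross): A_g = 9.375×0.25 = 2.3438 in². φR_n = 0.90 × 50 × 2.3438 = 105.5 kips.
Tension rupture (net): A_n = (9.375 − 2×1)×0.25 = 1.8438 in² (U = 1.0, A_e = A_n). φR_n = 0.75 × 65 × 1.8438 = 89.9 kips.
Governing: min(378.8, 218.5, 105.5, 89.9) = 89.9 kips → net-section rupture.

89.9 kips (net-section rupture governs)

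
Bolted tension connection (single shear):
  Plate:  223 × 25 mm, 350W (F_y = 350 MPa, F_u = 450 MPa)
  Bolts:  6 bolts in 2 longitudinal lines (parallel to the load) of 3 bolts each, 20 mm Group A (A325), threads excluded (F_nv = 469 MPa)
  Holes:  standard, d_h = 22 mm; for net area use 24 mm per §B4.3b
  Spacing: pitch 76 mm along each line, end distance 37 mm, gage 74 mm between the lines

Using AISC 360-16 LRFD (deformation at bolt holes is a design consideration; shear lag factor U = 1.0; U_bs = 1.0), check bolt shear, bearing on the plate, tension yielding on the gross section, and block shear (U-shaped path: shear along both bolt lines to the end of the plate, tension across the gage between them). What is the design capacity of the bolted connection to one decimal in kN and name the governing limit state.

663.0 kN (bolt shear governs)

Bolt shear: A_b = π(20)²/4 = 314.16 mm². φR_n = 0.75 × 469 × 314.16 × 6 × 1 = 663.0 kN.
Bearing (25 mm plate, F_u = 450 MPa): end bolts L_c = 37 − 22/2 = 26, R_n = min(1.2×26×25×450, 2.4×20×25×450) = 351 kN/bolt; interior L_c = 76 − 22 = 54, R_n = 540 kN/bolt. φR_n = 0.75 × (2×351 + 4×540) = 2146.5 kN.
Tension yield (gross): A_g = 223×25 = 5575 mm². φR_n = 0.90 × 350 × 5575 = 1756.1 kN.
Block shear: shear path 2×[37+2×76] = 2×189 mm, A_gv = 9450, A_nv = 2×(189 − 2.5×24)×25 = 6450 mm²; tension across gage: (74 − 1×24)×25 = 1250 mm². R_n = min(0.6×450×6450, 0.6×350×9450) + 1.0×450×1250 = min(1741.5, 1984.5) + 562.5 = 2304 kN. φR_n = 0.75 × 2304 = 1728.0 kN.
Governing: min(663.0, 2146.5, 1756.1, 1728.0) = 663.0 kN → bolt shear.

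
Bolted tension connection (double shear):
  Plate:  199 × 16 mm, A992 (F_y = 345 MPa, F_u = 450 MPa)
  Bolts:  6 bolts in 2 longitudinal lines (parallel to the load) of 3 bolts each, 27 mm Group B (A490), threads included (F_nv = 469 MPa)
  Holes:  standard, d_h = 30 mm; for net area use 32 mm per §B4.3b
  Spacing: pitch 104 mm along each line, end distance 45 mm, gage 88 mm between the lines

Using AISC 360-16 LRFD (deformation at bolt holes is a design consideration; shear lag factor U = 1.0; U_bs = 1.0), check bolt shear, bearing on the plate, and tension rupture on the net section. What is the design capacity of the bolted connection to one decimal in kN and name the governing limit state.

729.0 kN (net-section rupture governs)

Bolt shear: A_b = π(27)²/4 = 572.56 mm². φR_n = 0.75 × 469 × 572.56 × 6 × 2 = 2416.8 kN.
Bearing (16 mm plate, F_u = 450 MPa): end bolts L_c = 45 − 30/2 = 30, R_n = min(1.2×30×16×450, 2.4×27×16×450) = 259.2 kN/bolt; interior L_c = 104 − 30 = 74, R_n = 466.56 kN/bolt. φR_n = 0.75 × (2×259.2 + 4×466.56) = 1788.5 kN.
Tension rupture (net): A_n = (199 − 2×32)×16 = 2160 mm² (U = 1.0, A_e = A_n). φR_n = 0.75 × 450 × 2160 = 729.0 kN.
Governing: min(2416.8, 1788.5, 729.0) = 729.0 kN → net-section rupture.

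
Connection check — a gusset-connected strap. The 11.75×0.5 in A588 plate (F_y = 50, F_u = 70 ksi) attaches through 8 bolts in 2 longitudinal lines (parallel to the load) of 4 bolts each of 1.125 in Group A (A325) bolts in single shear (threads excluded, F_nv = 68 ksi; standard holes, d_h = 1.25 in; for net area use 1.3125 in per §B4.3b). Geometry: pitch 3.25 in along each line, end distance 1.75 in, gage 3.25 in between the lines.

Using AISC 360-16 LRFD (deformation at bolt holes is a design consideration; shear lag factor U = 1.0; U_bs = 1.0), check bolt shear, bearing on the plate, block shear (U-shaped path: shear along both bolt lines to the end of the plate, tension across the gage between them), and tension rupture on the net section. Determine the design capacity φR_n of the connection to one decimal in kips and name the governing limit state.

239.5 kips (net-section rupture governs)

Bolt shear: A_b = π(1.125)²/4 = 0.99402 in². φR_n = 0.75 × 68 × 0.99402 × 8 × 1 = 405.6 kips.
Bearing (0.5 in plate, F_u = 70 ksi): end bolts L_c = 1.75 − 1.25/2 = 1.125, R_n = min(1.2×1.125×0.5×70, 2.4×1.125×0.5×70) = 47.25 kips/bolt; interior L_c = 3.25 − 1.25 = 2, R_n = 84 kips/bolt. φR_n = 0.75 × (2×47.25 + 6×84) = 448.9 kips.
Block shear: shear path 2×[1.75+3×3.25] = 2×11.5 in, A_gv = 11.5, A_nv = 2×(11.5 − 3.5×1.3125)×0.5 = 6.9063 in²; tension across gage: (3.25 − 1×1.3125)×0.5 = 0.96875 in². R_n = min(0.6×70×6.9063, 0.6×50×11.5) + 1.0×70×0.96875 = min(290.06, 345) + 67.813 = 357.87 kips. φR_n = 0.75 × 357.87 = 268.4 kips.
Tension rupture (net): A_n = (11.75 − 2×1.3125)×0.5 = 4.5625 in² (U = 1.0, A_e = A_n). φR_n = 0.75 × 70 × 4.5625 = 239.5 kips.
Governing: min(405.6, 448.9, 268.4, 239.5) = 239.5 kips → net-section rupture.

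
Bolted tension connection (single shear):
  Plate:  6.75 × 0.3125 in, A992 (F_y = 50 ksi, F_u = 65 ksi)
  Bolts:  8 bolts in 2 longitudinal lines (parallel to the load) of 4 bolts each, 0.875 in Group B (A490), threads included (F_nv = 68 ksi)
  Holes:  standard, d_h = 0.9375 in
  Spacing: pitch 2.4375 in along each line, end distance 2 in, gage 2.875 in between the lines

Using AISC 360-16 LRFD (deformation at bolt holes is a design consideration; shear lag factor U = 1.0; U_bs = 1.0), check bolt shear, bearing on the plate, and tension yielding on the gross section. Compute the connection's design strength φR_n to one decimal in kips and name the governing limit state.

94.9 kips (gross-section yield governs)

Bolt shear: A_b = π(0.875)²/4 = 0.60132 in². φR_n = 0.75 × 68 × 0.60132 × 8 × 1 = 245.3 kips.
Bearing (0.3125 in plate, F_u = 65 ksi): end bolts L_c = 2 − 0.9375/2 = 1.53125, R_n = min(1.2×1.53125×0.3125×65, 2.4×0.875×0.3125×65) = 37.324 kips/bolt; interior L_c = 2.4375 − 0.9375 = 1.5, R_n = 36.563 kips/bolt. φR_n = 0.75 × (2×37.324 + 6×36.563) = 220.5 kips.
Tension yield (gross): A_g = 6.75×0.3125 = 2.1094 in². φR_n = 0.90 × 50 × 2.1094 = 94.9 kips.
Governing: min(245.3, 220.5, 94.9) = 94.9 kips → gross-section yield.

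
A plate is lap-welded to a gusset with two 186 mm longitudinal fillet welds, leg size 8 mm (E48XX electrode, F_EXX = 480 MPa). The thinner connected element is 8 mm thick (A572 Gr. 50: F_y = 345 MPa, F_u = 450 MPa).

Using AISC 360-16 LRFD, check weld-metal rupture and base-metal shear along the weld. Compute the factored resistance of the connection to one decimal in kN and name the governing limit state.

454.5 kN (weld metal governs)

Weld metal: throat = 0.707×8 = 5.656 mm, L = 2×186 = 372 mm. φR_n = 0.75 × 0.6 × 480 × 5.656 × 372 = 454.5 kN.
Base metal shear (8 mm plate): yield φR_n = 1.0×0.6×345×8×372 = 616.0 kN; rupture φR_n = 0.75×0.6×450×8×372 = 602.6 kN; take 602.6 kN (rupture).
Governing: min(454.5, 602.6) = 454.5 kN → weld metal.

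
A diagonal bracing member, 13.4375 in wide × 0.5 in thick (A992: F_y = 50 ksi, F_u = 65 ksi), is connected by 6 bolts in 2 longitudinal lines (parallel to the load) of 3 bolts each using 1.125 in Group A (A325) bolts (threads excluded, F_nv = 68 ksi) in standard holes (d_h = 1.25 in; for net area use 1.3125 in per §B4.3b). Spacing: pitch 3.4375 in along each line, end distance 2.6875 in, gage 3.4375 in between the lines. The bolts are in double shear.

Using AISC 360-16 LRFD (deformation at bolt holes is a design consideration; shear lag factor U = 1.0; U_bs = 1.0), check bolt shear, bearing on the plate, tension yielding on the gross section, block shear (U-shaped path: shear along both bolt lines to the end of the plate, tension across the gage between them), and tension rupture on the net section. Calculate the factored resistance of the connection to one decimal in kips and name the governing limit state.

Bolt shear: A_b = π(1.125)²/4 = 0.99402 in². φR_n = 0.75 × 68 × 0.99402 × 6 × 2 = 608.3 kips.
Bearing (0.5 in plate, F_u = 65 ksi): end bolts L_c = 2.6875 − 1.25/2 = 2.0625, R_n = min(1.2×2.0625×0.5×65, 2.4×1.125×0.5×65) = 80.438 kips/bolt; interior L_c = 3.4375 − 1.25 = 2.1875, R_n = 85.313 kips/bolt. φR_n = 0.75 × (2×80.438 + 4×85.313) = 376.6 kips.
Tension yield (gross): A_g = 13.4375×0.5 = 6.7188 in². φR_n = 0.90 × 50 × 6.7188 = 302.3 kips.
Block shear: shear path 2×[2.6875+2×3.4375] = 2×9.5625 in, A_gv = 9.5625, A_nv = 2×(9.5625 − 2.5×1.3125)×0.5 = 6.2813 in²; tension across gage: (3.4375 − 1×1.3125)×0.5 = 1.0625 in². R_n = min(0.6×65×6.2813, 0.6×50×9.5625) + 1.0×65×1.0625 = min(244.97, 286.88) + 69.063 = 314.03 kips. φR_n = 0.75 × 314.03 = 235.5 kips.
Tension rupture (net): A_n = (13.4375 − 2×1.3125)×0.5 = 5.4063 in² (U = 1.0, A_e = A_n). φR_n = 0.75 × 65 × 5.4063 = 263.6 kips.
Governing: min(608.3, 376.6, 302.3, 235.5, 263.6) = 235.5 kips → block shear.

235.5 kips (block shear governs)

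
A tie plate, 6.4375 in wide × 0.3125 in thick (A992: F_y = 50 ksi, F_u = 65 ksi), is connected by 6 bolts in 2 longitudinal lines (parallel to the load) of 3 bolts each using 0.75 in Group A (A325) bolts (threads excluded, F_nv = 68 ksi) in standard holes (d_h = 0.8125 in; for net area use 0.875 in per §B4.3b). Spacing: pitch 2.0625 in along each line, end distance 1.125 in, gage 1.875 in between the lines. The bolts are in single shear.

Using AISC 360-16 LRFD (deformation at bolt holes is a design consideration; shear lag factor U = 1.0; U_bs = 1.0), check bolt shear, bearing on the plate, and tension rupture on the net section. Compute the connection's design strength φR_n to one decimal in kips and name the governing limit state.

Bolt shear: A_b = π(0.75)²/4 = 0.44179 in². φR_n = 0.75 × 68 × 0.44179 × 6 × 1 = 135.2 kips.
Bearing (0.3125 in plate, F_u = 65 ksi): end bolts L_c = 1.125 − 0.8125/2 = 0.71875, R_n = min(1.2×0.71875×0.3125×65, 2.4×0.75×0.3125×65) = 17.52 kips/bolt; interior L_c = 2.0625 − 0.8125 = 1.25, R_n = 30.469 kips/bolt. φR_n = 0.75 × (2×17.52 + 4×30.469) = 117.7 kips.
Tension rupture (net): A_n = (6.4375 − 2×0.875)×0.3125 = 1.4648 in² (U = 1.0, A_e = A_n). φR_n = 0.75 × 65 × 1.4648 = 71.4 kips.
Governing: min(135.2, 117.7, 71.4) = 71.4 kips → net-section rupture.

71.4 kips (net-section rupture governs)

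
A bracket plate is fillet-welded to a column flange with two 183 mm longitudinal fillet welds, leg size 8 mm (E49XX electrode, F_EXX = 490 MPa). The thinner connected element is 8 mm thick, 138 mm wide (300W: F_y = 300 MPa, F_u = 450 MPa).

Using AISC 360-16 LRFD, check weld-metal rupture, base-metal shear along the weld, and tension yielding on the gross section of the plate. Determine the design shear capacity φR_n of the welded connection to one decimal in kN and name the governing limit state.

Weld metal: throat = 0.707×8 = 5.656 mm, L = 2×183 = 366 mm. φR_n = 0.75 × 0.6 × 490 × 5.656 × 366 = 456.5 kN.
Base metal shear (8 mm plate): yield φR_n = 1.0×0.6×300×8×366 = 527.0 kN; rupture φR_n = 0.75×0.6×450×8×366 = 592.9 kN; take 527.0 kN (yield).
Tension yield (gross): A_g = 138×8 = 1104 mm². φR_n = 0.90 × 300 × 1104 = 298.1 kN.
Governing: min(456.5, 527.0, 298.1) = 298.1 kN → gross-section yield.

298.1 kN (gross-section yield governs)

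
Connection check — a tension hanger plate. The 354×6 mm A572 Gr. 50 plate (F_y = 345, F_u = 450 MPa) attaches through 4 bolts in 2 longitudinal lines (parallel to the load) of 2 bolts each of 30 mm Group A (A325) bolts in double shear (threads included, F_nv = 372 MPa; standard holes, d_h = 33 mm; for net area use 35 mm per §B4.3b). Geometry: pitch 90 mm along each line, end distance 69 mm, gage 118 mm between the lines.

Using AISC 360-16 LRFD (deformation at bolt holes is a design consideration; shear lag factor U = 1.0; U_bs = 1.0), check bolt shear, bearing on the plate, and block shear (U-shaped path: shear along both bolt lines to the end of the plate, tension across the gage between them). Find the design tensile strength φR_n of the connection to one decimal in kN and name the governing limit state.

Bolt shear: A_b = π(30)²/4 = 706.86 mm². φR_n = 0.75 × 372 × 706.86 × 4 × 2 = 1577.7 kN.
Bearing (6 mm plate, F_u = 450 MPa): end bolts L_c = 69 − 33/2 = 52.5, R_n = min(1.2×52.5×6×450, 2.4×30×6×450) = 170.1 kN/bolt; interior L_c = 90 − 33 = 57, R_n = 184.68 kN/bolt. φR_n = 0.75 × (2×170.1 + 2×184.68) = 532.2 kN.
Block shear: shear path 2×[69+1×90] = 2×159 mm, A_gv = 1908, A_nv = 2×(159 − 1.5×35)×6 = 1278 mm²; tension across gage: (118 − 1×35)×6 = 498 mm². R_n = min(0.6×450×1278, 0.6×345×1908) + 1.0×450×498 = min(345.06, 394.96) + 224.1 = 569.16 kN. φR_n = 0.75 × 569.16 = 426.9 kN.
Governing: min(1577.7, 532.2, 426.9) = 426.9 kN → block shear.

426.9 kN (block shear governs)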